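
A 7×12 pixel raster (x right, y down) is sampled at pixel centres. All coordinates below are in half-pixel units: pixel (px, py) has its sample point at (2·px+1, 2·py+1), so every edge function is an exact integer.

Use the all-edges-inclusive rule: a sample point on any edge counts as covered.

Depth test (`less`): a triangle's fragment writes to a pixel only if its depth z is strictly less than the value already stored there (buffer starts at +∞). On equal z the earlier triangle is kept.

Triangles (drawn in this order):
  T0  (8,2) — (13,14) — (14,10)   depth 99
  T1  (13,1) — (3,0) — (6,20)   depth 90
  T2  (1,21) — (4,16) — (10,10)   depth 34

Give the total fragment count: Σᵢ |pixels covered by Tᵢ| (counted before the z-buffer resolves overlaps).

T0:
  2·area = 32  (B↔C swapped to make it positive)
  edge (8, 2)→(14, 10): d=(6,8) inclusive
  edge (14, 10)→(13, 14): d=(-1,4) inclusive
  edge (13, 14)→(8, 2): d=(-5,-12) inclusive
    (5,3)@(11, 7): e=[6,15,11] → █
    (6,3)@(13, 7): e=[-10,7,35] → ·
    (5,4)@(11, 9): e=[18,13,1] → █
    (6,4)@(13, 9): e=[2,5,25] → █
    (5,5)@(11, 11): e=[30,11,-9] → ·
    (6,5)@(13, 11): e=[14,3,15] → █
    (6,6)@(13, 13): e=[26,1,5] → █
    (6,7)@(13, 15): e=[38,-1,-5] → ·
  covered (5 px):
    · · · · · · ·
    · · · · · · ·
    · · · · · · ·
    · · · · · █ ·
    · · · · · █ █
    · · · · · · █
    · · · · · · █
    · · · · · · ·
    · · · · · · ·
    · · · · · · ·
    · · · · · · ·
    · · · · · · ·
T1:
  2·area = 197  (B↔C swapped to make it positive)
  edge (13, 1)→(6, 20): d=(-7,19) inclusive
  edge (6, 20)→(3, 0): d=(-3,-20) inclusive
  edge (3, 0)→(13, 1): d=(10,1) inclusive
    (2,0)@(5, 1): e=[152,37,8] → █
    (3,0)@(7, 1): e=[114,77,6] → █
    (4,0)@(9, 1): e=[76,117,4] → █
    (5,0)@(11, 1): e=[38,157,2] → █
    (6,0)@(13, 1): e=[0,197,0] → █  [on edge]
    (2,1)@(5, 3): e=[138,31,28] → █
    (6,1)@(13, 3): e=[-14,191,20] → ·
    (2,2)@(5, 5): e=[124,25,48] → █
    (6,2)@(13, 5): e=[-28,185,40] → ·
    (2,3)@(5, 7): e=[110,19,68] → █
    (5,3)@(11, 7): e=[-4,139,62] → ·
    (2,4)@(5, 9): e=[96,13,88] → █
  covered (26 px):
    · · █ █ █ █ █
    · · █ █ █ █ ·
    · · █ █ █ █ ·
    · · █ █ █ · ·
    · · █ █ █ · ·
    · · █ █ █ · ·
    · · █ █ · · ·
    · · · █ · · ·
    · · · █ · · ·
    · · · · · · ·
    · · · · · · ·
    · · · · · · ·
T2:
  2·area = 12
  edge (1, 21)→(4, 16): d=(3,-5) inclusive
  edge (4, 16)→(10, 10): d=(6,-6) inclusive
  edge (10, 10)→(1, 21): d=(-9,11) inclusive
    (6,0)@(13, 1): e=[0,-36,48] → ·  [on edge]
    (6,3)@(13, 7): e=[18,0,-6] → ·  [on edge]
    (5,4)@(11, 9): e=[14,0,-2] → ·  [on edge]
    (3,5)@(7, 11): e=[0,-12,24] → ·  [on edge]
    (4,5)@(9, 11): e=[10,0,2] → █  [on edge]
    (5,5)@(11, 11): e=[20,12,-20] → ·
    (3,6)@(7, 13): e=[6,0,6] → █  [on edge]
    (4,6)@(9, 13): e=[16,12,-16] → ·
    (2,7)@(5, 15): e=[2,0,10] → █  [on edge]
    (3,7)@(7, 15): e=[12,12,-12] → ·
    (1,8)@(3, 17): e=[-2,0,14] → ·  [on edge]
    (2,8)@(5, 17): e=[8,12,-8] → ·
    (0,9)@(1, 19): e=[-6,0,18] → ·  [on edge]
    (0,10)@(1, 21): e=[0,12,0] → █  [on edge]
  covered (4 px):
    · · · · · · ·
    · · · · · · ·
    · · · · · · ·
    · · · · · · ·
    · · · · · · ·
    · · · · █ · ·
    · · · █ · · ·
    · · █ · · · ·
    · · · · · · ·
    · · · · · · ·
    █ · · · · · ·
    · · · · · · ·

Answer: 35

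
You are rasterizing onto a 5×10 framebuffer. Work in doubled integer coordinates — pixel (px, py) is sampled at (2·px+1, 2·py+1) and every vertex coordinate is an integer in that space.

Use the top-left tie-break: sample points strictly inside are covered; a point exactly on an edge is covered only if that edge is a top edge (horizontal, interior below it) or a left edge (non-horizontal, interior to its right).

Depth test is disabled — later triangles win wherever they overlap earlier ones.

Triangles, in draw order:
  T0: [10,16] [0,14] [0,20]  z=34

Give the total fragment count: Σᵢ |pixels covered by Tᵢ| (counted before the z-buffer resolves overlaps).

T0:
  2·area = 60  (B↔C swapped to make it positive)
  edge (10, 16)→(0, 20): d=(-10,4) right/bottom  bias=-1
  edge (0, 20)→(0, 14): d=(0,-6) top-left  bias=+0
  edge (0, 14)→(10, 16): d=(10,2) right/bottom  bias=-1
    (0,7)@(1, 15): e=[46,6,8] → X
    (1,7)@(3, 15): e=[38,18,4] → X
    (2,7)@(5, 15): e=[30,30,0] → .  [on edge]
    (0,8)@(1, 17): e=[26,6,28] → X
    (2,8)@(5, 17): e=[10,30,20] → X
    (3,8)@(7, 17): e=[2,42,16] → X
    (4,8)@(9, 17): e=[-6,54,12] → .
    (0,9)@(1, 19): e=[6,6,48] → X
    (1,9)@(3, 19): e=[-2,18,44] → .
    (2,9)@(5, 19): e=[-10,30,40] → .
    (3,9)@(7, 19): e=[-18,42,36] → .
  covered (7 px):
    . . . . .
    . . . . .
    . . . . .
    . . . . .
    . . . . .
    . . . . .
    . . . . .
    X X . . .
    X X X X .
    X . . . .

Result: 7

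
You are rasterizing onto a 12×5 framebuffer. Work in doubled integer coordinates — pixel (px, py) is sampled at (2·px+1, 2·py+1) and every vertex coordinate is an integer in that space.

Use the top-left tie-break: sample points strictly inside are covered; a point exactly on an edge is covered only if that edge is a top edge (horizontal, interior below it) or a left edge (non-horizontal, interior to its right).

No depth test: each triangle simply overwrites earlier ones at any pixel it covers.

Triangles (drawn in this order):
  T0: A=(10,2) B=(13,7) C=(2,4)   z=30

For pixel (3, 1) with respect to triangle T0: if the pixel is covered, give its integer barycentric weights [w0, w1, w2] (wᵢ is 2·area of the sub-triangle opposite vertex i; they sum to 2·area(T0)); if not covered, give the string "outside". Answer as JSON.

T0:
  2·area = 46
  edge (10, 2)→(13, 7): d=(3,5) right/bottom  bias=-1
  edge (13, 7)→(2, 4): d=(-11,-3) top-left  bias=+0
  edge (2, 4)→(10, 2): d=(8,-2) top-left  bias=+0
    (3,1)@(7, 3): e=[18,26,2] → █
    (4,1)@(9, 3): e=[8,32,6] → █
    (5,1)@(11, 3): e=[-2,38,10] → ·
    (3,2)@(7, 5): e=[24,4,18] → █
    (5,2)@(11, 5): e=[4,16,26] → █
    (6,2)@(13, 5): e=[-6,22,30] → ·
    (3,3)@(7, 7): e=[30,-18,34] → ·
    (4,3)@(9, 7): e=[20,-12,38] → ·
    (5,3)@(11, 7): e=[10,-6,42] → ·
    (6,3)@(13, 7): e=[0,0,46] → ·  [on edge]
  covered (5 px):
    · · · · · · · · · · · ·
    · · · █ █ · · · · · · ·
    · · · █ █ █ · · · · · ·
    · · · · · · · · · · · ·
    · · · · · · · · · · · ·

Answer: [26,2,18]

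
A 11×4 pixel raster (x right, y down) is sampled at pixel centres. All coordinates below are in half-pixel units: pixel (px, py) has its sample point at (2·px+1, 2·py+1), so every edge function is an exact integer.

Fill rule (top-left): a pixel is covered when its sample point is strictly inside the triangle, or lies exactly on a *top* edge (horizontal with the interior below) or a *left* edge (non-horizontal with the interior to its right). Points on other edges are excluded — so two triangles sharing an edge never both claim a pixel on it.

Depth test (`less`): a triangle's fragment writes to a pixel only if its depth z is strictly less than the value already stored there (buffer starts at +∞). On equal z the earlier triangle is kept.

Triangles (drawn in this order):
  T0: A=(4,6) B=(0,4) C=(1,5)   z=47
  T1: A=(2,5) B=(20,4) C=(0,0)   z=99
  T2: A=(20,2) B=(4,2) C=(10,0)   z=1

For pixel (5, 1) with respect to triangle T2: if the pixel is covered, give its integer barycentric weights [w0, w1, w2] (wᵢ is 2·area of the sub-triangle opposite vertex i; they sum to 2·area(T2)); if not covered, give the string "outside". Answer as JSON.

T0:
  2·area = 2  (B↔C swapped to make it positive)
  edge (4, 6)→(1, 5): d=(-3,-1) top-left  bias=+0
  edge (1, 5)→(0, 4): d=(-1,-1) top-left  bias=+0
  edge (0, 4)→(4, 6): d=(4,2) right/bottom  bias=-1
    (0,2)@(1, 5): e=[0,0,2] → #  [on edge]
    (1,2)@(3, 5): e=[2,2,-2] → ·
    (0,3)@(1, 7): e=[-6,-2,10] → ·
    (1,3)@(3, 7): e=[-4,0,6] → ·  [on edge]
    (3,3)@(7, 7): e=[0,4,-2] → ·  [on edge]
  covered (1 px):
    · · · · · · · · · · ·
    · · · · · · · · · · ·
    # · · · · · · · · · ·
    · · · · · · · · · · ·
T1:
  2·area = 92  (B↔C swapped to make it positive)
  edge (2, 5)→(0, 0): d=(-2,-5) top-left  bias=+0
  edge (0, 0)→(20, 4): d=(20,4) right/bottom  bias=-1
  edge (20, 4)→(2, 5): d=(-18,1) right/bottom  bias=-1
    (0,0)@(1, 1): e=[3,16,73] → #
    (1,0)@(3, 1): e=[13,8,71] → #
    (2,0)@(5, 1): e=[23,0,69] → ·  [on edge]
    (0,1)@(1, 3): e=[-1,56,37] → ·
    (1,1)@(3, 3): e=[9,48,35] → #
    (2,1)@(5, 3): e=[19,40,33] → #
    (3,1)@(7, 3): e=[29,32,31] → #
    (4,1)@(9, 3): e=[39,24,29] → #
    (5,1)@(11, 3): e=[49,16,27] → #
    (6,1)@(13, 3): e=[59,8,25] → #
    (7,1)@(15, 3): e=[69,0,23] → ·  [on edge]
    (1,2)@(3, 5): e=[5,88,-1] → ·
  covered (8 px):
    # # · · · · · · · · ·
    · # # # # # # · · · ·
    · · · · · · · · · · ·
    · · · · · · · · · · ·
T2:
  2·area = 32
  edge (20, 2)→(4, 2): d=(-16,0) right/bottom  bias=-1
  edge (4, 2)→(10, 0): d=(6,-2) top-left  bias=+0
  edge (10, 0)→(20, 2): d=(10,2) right/bottom  bias=-1
    (3,0)@(7, 1): e=[16,0,16] → #  [on edge]
    (4,0)@(9, 1): e=[16,4,12] → #
    (5,0)@(11, 1): e=[16,8,8] → #
    (6,0)@(13, 1): e=[16,12,4] → #
    (7,0)@(15, 1): e=[16,16,0] → ·  [on edge]
    (0,1)@(1, 3): e=[-16,0,48] → ·  [on edge]
    (3,1)@(7, 3): e=[-16,12,36] → ·
    (4,1)@(9, 3): e=[-16,16,32] → ·
    (5,1)@(11, 3): e=[-16,20,28] → ·
    (6,1)@(13, 3): e=[-16,24,24] → ·
  covered (4 px):
    · · · # # # # · · · ·
    · · · · · · · · · · ·
    · · · · · · · · · · ·
    · · · · · · · · · · ·

Answer: "outside"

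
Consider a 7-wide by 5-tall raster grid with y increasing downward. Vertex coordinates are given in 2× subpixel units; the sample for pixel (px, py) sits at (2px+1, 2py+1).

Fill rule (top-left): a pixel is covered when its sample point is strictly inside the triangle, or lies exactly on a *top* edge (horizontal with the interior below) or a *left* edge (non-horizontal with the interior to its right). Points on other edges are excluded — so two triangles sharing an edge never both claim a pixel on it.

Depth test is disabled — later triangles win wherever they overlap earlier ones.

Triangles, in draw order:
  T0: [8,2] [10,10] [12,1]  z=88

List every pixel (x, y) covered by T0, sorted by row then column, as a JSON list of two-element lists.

T0:
  2·area = 34  (B↔C swapped to make it positive)
  edge (8, 2)→(12, 1): d=(4,-1) top-left  bias=+0
  edge (12, 1)→(10, 10): d=(-2,9) right/bottom  bias=-1
  edge (10, 10)→(8, 2): d=(-2,-8) top-left  bias=+0
    (4,1)@(9, 3): e=[5,23,6] → #
    (5,1)@(11, 3): e=[7,5,22] → #
    (6,1)@(13, 3): e=[9,-13,38] → ·
    (4,2)@(9, 5): e=[13,19,2] → #
    (6,2)@(13, 5): e=[17,-17,34] → ·
    (4,3)@(9, 7): e=[21,15,-2] → ·
    (5,3)@(11, 7): e=[23,-3,14] → ·
  covered (4 px):
    · · · · · · ·
    · · · · # # ·
    · · · · # # ·
    · · · · · · ·
    · · · · · · ·

Answer: [[4,1],[5,1],[4,2],[5,2]]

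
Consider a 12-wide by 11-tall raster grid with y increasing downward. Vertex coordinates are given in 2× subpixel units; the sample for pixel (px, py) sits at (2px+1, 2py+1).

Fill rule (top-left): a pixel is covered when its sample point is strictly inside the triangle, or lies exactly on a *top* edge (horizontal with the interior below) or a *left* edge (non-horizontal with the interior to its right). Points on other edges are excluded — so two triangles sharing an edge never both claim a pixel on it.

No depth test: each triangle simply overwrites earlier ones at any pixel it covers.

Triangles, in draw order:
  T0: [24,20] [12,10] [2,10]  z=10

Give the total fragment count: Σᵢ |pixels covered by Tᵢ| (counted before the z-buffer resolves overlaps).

T0:
  2·area = 100  (B↔C swapped to make it positive)
  edge (24, 20)→(2, 10): d=(-22,-10) top-left  bias=+0
  edge (2, 10)→(12, 10): d=(10,0) top-left  bias=+0
  edge (12, 10)→(24, 20): d=(12,10) right/bottom  bias=-1
    (2,5)@(5, 11): e=[8,10,82] → █
    (3,5)@(7, 11): e=[28,10,62] → █
    (4,5)@(9, 11): e=[48,10,42] → █
    (5,5)@(11, 11): e=[68,10,22] → █
    (6,5)@(13, 11): e=[88,10,2] → █
    (7,5)@(15, 11): e=[108,10,-18] → ·
    (2,6)@(5, 13): e=[-36,30,106] → ·
    (3,6)@(7, 13): e=[-16,30,86] → ·
    (4,6)@(9, 13): e=[4,30,66] → █
    (7,6)@(15, 13): e=[64,30,6] → █
    (8,6)@(17, 13): e=[84,30,-14] → ·
    (4,7)@(9, 15): e=[-40,50,90] → ·
    (6,7)@(13, 15): e=[0,50,50] → █  [on edge]
  covered (13 px):
    · · · · · · · · · · · ·
    · · · · · · · · · · · ·
    · · · · · · · · · · · ·
    · · · · · · · · · · · ·
    · · · · · · · · · · · ·
    · · █ █ █ █ █ · · · · ·
    · · · · █ █ █ █ · · · ·
    · · · · · · █ █ █ · · ·
    · · · · · · · · · █ · ·
    · · · · · · · · · · · ·
    · · · · · · · · · · · ·

Result: 13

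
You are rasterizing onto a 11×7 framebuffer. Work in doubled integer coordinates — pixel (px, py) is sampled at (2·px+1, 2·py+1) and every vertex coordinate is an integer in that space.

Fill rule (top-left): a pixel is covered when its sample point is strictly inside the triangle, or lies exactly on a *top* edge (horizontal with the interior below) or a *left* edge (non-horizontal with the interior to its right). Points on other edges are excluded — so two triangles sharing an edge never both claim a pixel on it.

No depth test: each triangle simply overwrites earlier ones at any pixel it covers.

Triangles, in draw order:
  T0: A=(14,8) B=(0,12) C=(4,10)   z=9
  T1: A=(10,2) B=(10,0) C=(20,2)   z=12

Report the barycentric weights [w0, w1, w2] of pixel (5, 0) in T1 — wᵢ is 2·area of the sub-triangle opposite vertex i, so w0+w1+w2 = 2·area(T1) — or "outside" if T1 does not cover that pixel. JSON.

T0:
  2·area = 12
  edge (14, 8)→(0, 12): d=(-14,4) right/bottom  bias=-1
  edge (0, 12)→(4, 10): d=(4,-2) top-left  bias=+0
  edge (4, 10)→(14, 8): d=(10,-2) top-left  bias=+0
    (9,3)@(19, 7): e=[-6,18,0] → ·  [on edge]
    (4,4)@(9, 9): e=[6,6,0] → █  [on edge]
    (5,4)@(11, 9): e=[-2,10,4] → ·
    (1,5)@(3, 11): e=[2,2,8] → █
    (2,5)@(5, 11): e=[-6,6,12] → ·
    (4,5)@(9, 11): e=[-22,14,20] → ·
    (1,6)@(3, 13): e=[-26,10,28] → ·
  covered (2 px):
    · · · · · · · · · · ·
    · · · · · · · · · · ·
    · · · · · · · · · · ·
    · · · · · · · · · · ·
    · · · · █ · · · · · ·
    · █ · · · · · · · · ·
    · · · · · · · · · · ·
T1:
  2·area = 20
  edge (10, 2)→(10, 0): d=(0,-2) top-left  bias=+0
  edge (10, 0)→(20, 2): d=(10,2) right/bottom  bias=-1
  edge (20, 2)→(10, 2): d=(-10,0) right/bottom  bias=-1
    (5,0)@(11, 1): e=[2,8,10] → █
    (6,0)@(13, 1): e=[6,4,10] → █
    (7,0)@(15, 1): e=[10,0,10] → ·  [on edge]
    (5,1)@(11, 3): e=[2,28,-10] → ·
    (6,1)@(13, 3): e=[6,24,-10] → ·
  covered (2 px):
    · · · · · █ █ · · · ·
    · · · · · · · · · · ·
    · · · · · · · · · · ·
    · · · · · · · · · · ·
    · · · · · · · · · · ·
    · · · · · · · · · · ·
    · · · · · · · · · · ·

Answer: [8,10,2]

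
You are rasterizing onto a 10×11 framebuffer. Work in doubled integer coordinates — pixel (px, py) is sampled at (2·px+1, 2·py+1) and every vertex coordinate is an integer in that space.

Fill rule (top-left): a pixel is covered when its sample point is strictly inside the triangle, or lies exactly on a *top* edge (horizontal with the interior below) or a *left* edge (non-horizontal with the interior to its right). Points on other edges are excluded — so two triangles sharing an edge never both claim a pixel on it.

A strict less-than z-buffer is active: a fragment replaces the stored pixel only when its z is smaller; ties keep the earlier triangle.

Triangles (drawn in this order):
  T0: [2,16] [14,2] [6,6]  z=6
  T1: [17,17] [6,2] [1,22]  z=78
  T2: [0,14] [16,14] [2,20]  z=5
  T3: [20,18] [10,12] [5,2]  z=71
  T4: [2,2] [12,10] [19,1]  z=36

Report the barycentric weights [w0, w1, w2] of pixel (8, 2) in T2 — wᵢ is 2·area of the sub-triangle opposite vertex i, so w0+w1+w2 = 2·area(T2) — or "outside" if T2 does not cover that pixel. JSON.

T0:
  2·area = 64  (B↔C swapped to make it positive)
  edge (2, 16)→(6, 6): d=(4,-10) top-left  bias=+0
  edge (6, 6)→(14, 2): d=(8,-4) top-left  bias=+0
  edge (14, 2)→(2, 16): d=(-12,14) right/bottom  bias=-1
    (6,1)@(13, 3): e=[58,4,2] → X
    (7,1)@(15, 3): e=[78,12,-26] → .
    (4,2)@(9, 5): e=[26,4,34] → X
    (5,2)@(11, 5): e=[46,12,6] → X
    (6,2)@(13, 5): e=[66,20,-22] → .
    (3,3)@(7, 7): e=[14,12,38] → X
    (5,3)@(11, 7): e=[54,28,-18] → .
    (2,4)@(5, 9): e=[2,20,42] → X
    (4,4)@(9, 9): e=[42,36,-14] → .
    (2,5)@(5, 11): e=[10,36,18] → X
    (3,5)@(7, 11): e=[30,44,-10] → .
    (2,6)@(5, 13): e=[18,52,-6] → .
  covered (8 px):
    . . . . . . . . . .
    . . . . . . X . . .
    . . . . X X . . . .
    . . . X X . . . . .
    . . X X . . . . . .
    . . X . . . . . . .
    . . . . . . . . . .
    . . . . . . . . . .
    . . . . . . . . . .
    . . . . . . . . . .
    . . . . . . . . . .
T1:
  2·area = 295  (B↔C swapped to make it positive)
  edge (17, 17)→(1, 22): d=(-16,5) right/bottom  bias=-1
  edge (1, 22)→(6, 2): d=(5,-20) top-left  bias=+0
  edge (6, 2)→(17, 17): d=(11,15) right/bottom  bias=-1
    (3,2)@(7, 5): e=[242,35,18] → X
    (4,2)@(9, 5): e=[232,75,-12] → .
    (2,3)@(5, 7): e=[220,5,70] → X
    (4,3)@(9, 7): e=[200,85,10] → X
    (5,3)@(11, 7): e=[190,125,-20] → .
    (2,4)@(5, 9): e=[188,15,92] → X
    (5,4)@(11, 9): e=[158,135,2] → X
    (6,4)@(13, 9): e=[148,175,-28] → .
    (2,5)@(5, 11): e=[156,25,114] → X
    (6,5)@(13, 11): e=[116,185,-6] → .
    (2,6)@(5, 13): e=[124,35,136] → X
    (6,6)@(13, 13): e=[84,195,16] → X
    (8,8)@(17, 17): e=[0,295,0] → .  [on edge]
  covered (36 px):
    . . . . . . . . . .
    . . . . . . . . . .
    . . . X . . . . . .
    . . X X X . . . . .
    . . X X X X . . . .
    . . X X X X . . . .
    . . X X X X X . . .
    . X X X X X X X . .
    . X X X X X X X . .
    . X X X X . . . . .
    . X . . . . . . . .
T2:
  2·area = 96
  edge (0, 14)→(16, 14): d=(16,0) top-left  bias=+0
  edge (16, 14)→(2, 20): d=(-14,6) right/bottom  bias=-1
  edge (2, 20)→(0, 14): d=(-2,-6) top-left  bias=+0
    (0,7)@(1, 15): e=[16,76,4] → X
    (1,7)@(3, 15): e=[16,64,16] → X
    (2,7)@(5, 15): e=[16,52,28] → X
    (3,7)@(7, 15): e=[16,40,40] → X
    (4,7)@(9, 15): e=[16,28,52] → X
    (5,7)@(11, 15): e=[16,16,64] → X
    (6,7)@(13, 15): e=[16,4,76] → X
    (7,7)@(15, 15): e=[16,-8,88] → .
    (0,8)@(1, 17): e=[48,48,0] → X  [on edge]
    (4,8)@(9, 17): e=[48,0,48] → .  [on edge]
    (5,8)@(11, 17): e=[48,-12,60] → .
    (6,8)@(13, 17): e=[48,-24,72] → .
  covered (12 px):
    . . . . . . . . . .
    . . . . . . . . . .
    . . . . . . . . . .
    . . . . . . . . . .
    . . . . . . . . . .
    . . . . . . . . . .
    . . . . . . . . . .
    X X X X X X X . . .
    X X X X . . . . . .
    . X . . . . . . . .
    . . . . . . . . . .
T3:
  2·area = 70
  edge (20, 18)→(10, 12): d=(-10,-6) top-left  bias=+0
  edge (10, 12)→(5, 2): d=(-5,-10) top-left  bias=+0
  edge (5, 2)→(20, 18): d=(15,16) right/bottom  bias=-1
    (3,2)@(7, 5): e=[52,5,13] → X
    (4,2)@(9, 5): e=[64,25,-19] → .
    (3,3)@(7, 7): e=[32,-5,43] → .
    (4,3)@(9, 7): e=[44,15,11] → X
    (5,3)@(11, 7): e=[56,35,-21] → .
    (2,4)@(5, 9): e=[0,-35,105] → .  [on edge]
    (4,4)@(9, 9): e=[24,5,41] → X
    (5,4)@(11, 9): e=[36,25,9] → X
    (6,4)@(13, 9): e=[48,45,-23] → .
    (4,5)@(9, 11): e=[4,-5,71] → .
    (5,5)@(11, 11): e=[16,15,39] → X
    (6,5)@(13, 11): e=[28,35,7] → X
    (7,7)@(15, 15): e=[0,35,35] → X  [on edge]
  covered (11 px):
    . . . . . . . . . .
    . . . . . . . . . .
    . . . X . . . . . .
    . . . . X . . . . .
    . . . . X X . . . .
    . . . . . X X . . .
    . . . . . . X X . .
    . . . . . . . X X .
    . . . . . . . . . X
    . . . . . . . . . .
    . . . . . . . . . .
T4:
  2·area = 146  (B↔C swapped to make it positive)
  edge (2, 2)→(19, 1): d=(17,-1) top-left  bias=+0
  edge (19, 1)→(12, 10): d=(-7,9) right/bottom  bias=-1
  edge (12, 10)→(2, 2): d=(-10,-8) top-left  bias=+0
    (9,0)@(19, 1): e=[0,0,146] → .  [on edge]
    (2,1)@(5, 3): e=[20,112,14] → X
    (3,1)@(7, 3): e=[22,94,30] → X
    (4,1)@(9, 3): e=[24,76,46] → X
    (5,1)@(11, 3): e=[26,58,62] → X
    (6,1)@(13, 3): e=[28,40,78] → X
    (7,1)@(15, 3): e=[30,22,94] → X
    (8,1)@(17, 3): e=[32,4,110] → X
    (9,1)@(19, 3): e=[34,-14,126] → .
    (2,2)@(5, 5): e=[54,98,-6] → .
    (3,2)@(7, 5): e=[56,80,10] → X
    (8,2)@(17, 5): e=[66,-10,90] → .
    (2,9)@(5, 19): e=[292,0,-146] → .  [on edge]
  covered (16 px):
    . . . . . . . . . .
    . . X X X X X X X .
    . . . X X X X X . .
    . . . . X X X . . .
    . . . . . X . . . .
    . . . . . . . . . .
    . . . . . . . . . .
    . . . . . . . . . .
    . . . . . . . . . .
    . . . . . . . . . .
    . . . . . . . . . .

Answer: "outside"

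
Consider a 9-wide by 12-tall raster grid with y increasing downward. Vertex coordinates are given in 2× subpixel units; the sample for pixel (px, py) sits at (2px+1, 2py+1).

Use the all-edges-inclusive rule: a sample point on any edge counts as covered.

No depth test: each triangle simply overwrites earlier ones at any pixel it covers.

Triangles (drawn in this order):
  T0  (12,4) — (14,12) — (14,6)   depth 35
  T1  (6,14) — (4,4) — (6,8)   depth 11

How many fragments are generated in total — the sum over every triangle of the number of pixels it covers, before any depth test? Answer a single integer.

T0:
  2·area = 12  (B↔C swapped to make it positive)
  edge (12, 4)→(14, 6): d=(2,2) inclusive
  edge (14, 6)→(14, 12): d=(0,6) inclusive
  edge (14, 12)→(12, 4): d=(-2,-8) inclusive
    (4,0)@(9, 1): e=[0,30,-18] → .  [on edge]
    (5,1)@(11, 3): e=[0,18,-6] → .  [on edge]
    (6,2)@(13, 5): e=[0,6,6] → X  [on edge]
    (7,2)@(15, 5): e=[-4,-6,22] → .
    (6,3)@(13, 7): e=[4,6,2] → X
    (7,3)@(15, 7): e=[0,-6,18] → .  [on edge]
    (6,4)@(13, 9): e=[8,6,-2] → .
    (8,4)@(17, 9): e=[0,-18,30] → .  [on edge]
  covered (2 px):
    . . . . . . . . .
    . . . . . . . . .
    . . . . . . X . .
    . . . . . . X . .
    . . . . . . . . .
    . . . . . . . . .
    . . . . . . . . .
    . . . . . . . . .
    . . . . . . . . .
    . . . . . . . . .
    . . . . . . . . .
    . . . . . . . . .
T1:
  2·area = 12
  edge (6, 14)→(4, 4): d=(-2,-10) inclusive
  edge (4, 4)→(6, 8): d=(2,4) inclusive
  edge (6, 8)→(6, 14): d=(0,6) inclusive
    (2,3)@(5, 7): e=[4,2,6] → X
    (3,3)@(7, 7): e=[24,-6,-6] → .
    (2,4)@(5, 9): e=[0,6,6] → X  [on edge]
    (3,4)@(7, 9): e=[20,-2,-6] → .
    (2,5)@(5, 11): e=[-4,10,6] → .
    (3,9)@(7, 19): e=[0,18,-6] → .  [on edge]
  covered (2 px):
    . . . . . . . . .
    . . . . . . . . .
    . . . . . . . . .
    . . X . . . . . .
    . . X . . . . . .
    . . . . . . . . .
    . . . . . . . . .
    . . . . . . . . .
    . . . . . . . . .
    . . . . . . . . .
    . . . . . . . . .
    . . . . . . . . .

Final: 4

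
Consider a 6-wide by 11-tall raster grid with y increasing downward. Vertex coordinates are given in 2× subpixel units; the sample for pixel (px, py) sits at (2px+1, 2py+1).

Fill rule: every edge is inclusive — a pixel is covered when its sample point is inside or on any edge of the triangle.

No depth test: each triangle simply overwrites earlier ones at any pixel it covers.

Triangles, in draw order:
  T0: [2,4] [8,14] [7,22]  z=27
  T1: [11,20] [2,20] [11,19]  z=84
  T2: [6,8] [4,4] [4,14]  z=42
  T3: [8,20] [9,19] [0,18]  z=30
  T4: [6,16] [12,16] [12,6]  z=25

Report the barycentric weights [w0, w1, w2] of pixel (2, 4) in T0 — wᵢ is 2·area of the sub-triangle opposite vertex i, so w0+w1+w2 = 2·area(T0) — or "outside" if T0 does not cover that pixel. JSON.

T0:
  2·area = 58
  edge (2, 4)→(8, 14): d=(6,10) inclusive
  edge (8, 14)→(7, 22): d=(-1,8) inclusive
  edge (7, 22)→(2, 4): d=(-5,-18) inclusive
    (1,3)@(3, 7): e=[8,47,3] → #
    (2,3)@(5, 7): e=[-12,31,39] → ·
    (1,4)@(3, 9): e=[20,45,-7] → ·
    (2,4)@(5, 9): e=[0,29,29] → #  [on edge]
    (3,4)@(7, 9): e=[-20,13,65] → ·
    (2,5)@(5, 11): e=[12,27,19] → #
    (3,5)@(7, 11): e=[-8,11,55] → ·
    (2,6)@(5, 13): e=[24,25,9] → #
    (3,6)@(7, 13): e=[4,9,45] → #
    (4,6)@(9, 13): e=[-16,-7,81] → ·
    (2,7)@(5, 15): e=[36,23,-1] → ·
    (3,7)@(7, 15): e=[16,7,35] → #
    (5,9)@(11, 19): e=[0,-29,87] → ·  [on edge]
  covered (9 px):
    · · · · · ·
    · · · · · ·
    · · · · · ·
    · # · · · ·
    · · # · · ·
    · · # · · ·
    · · # # · ·
    · · · # · ·
    · · · # · ·
    · · · # · ·
    · · · # · ·
T1:
  2·area = 9
  edge (11, 20)→(2, 20): d=(-9,0) inclusive
  edge (2, 20)→(11, 19): d=(9,-1) inclusive
  edge (11, 19)→(11, 20): d=(0,1) inclusive
    (5,0)@(11, 1): e=[171,-162,0] → ·  [on edge]
    (5,1)@(11, 3): e=[153,-144,0] → ·  [on edge]
    (5,2)@(11, 5): e=[135,-126,0] → ·  [on edge]
    (5,3)@(11, 7): e=[117,-108,0] → ·  [on edge]
    (5,4)@(11, 9): e=[99,-90,0] → ·  [on edge]
    (5,5)@(11, 11): e=[81,-72,0] → ·  [on edge]
    (5,6)@(11, 13): e=[63,-54,0] → ·  [on edge]
    (5,7)@(11, 15): e=[45,-36,0] → ·  [on edge]
    (5,8)@(11, 17): e=[27,-18,0] → ·  [on edge]
    (5,9)@(11, 19): e=[9,0,0] → #  [on edge]
    (5,10)@(11, 21): e=[-9,18,0] → ·  [on edge]
  covered (1 px):
    · · · · · ·
    · · · · · ·
    · · · · · ·
    · · · · · ·
    · · · · · ·
    · · · · · ·
    · · · · · ·
    · · · · · ·
    · · · · · ·
    · · · · · #
    · · · · · ·
T2:
  2·area = 20  (B↔C swapped to make it positive)
  edge (6, 8)→(4, 14): d=(-2,6) inclusive
  edge (4, 14)→(4, 4): d=(0,-10) inclusive
  edge (4, 4)→(6, 8): d=(2,4) inclusive
    (3,2)@(7, 5): e=[0,30,-10] → ·  [on edge]
    (2,3)@(5, 7): e=[8,10,2] → #
    (3,3)@(7, 7): e=[-4,30,-6] → ·
    (2,4)@(5, 9): e=[4,10,6] → #
    (3,4)@(7, 9): e=[-8,30,-2] → ·
    (2,5)@(5, 11): e=[0,10,10] → #  [on edge]
    (3,5)@(7, 11): e=[-12,30,2] → ·
    (2,6)@(5, 13): e=[-4,10,14] → ·
    (1,8)@(3, 17): e=[0,-10,30] → ·  [on edge]
  covered (3 px):
    · · · · · ·
    · · · · · ·
    · · · · · ·
    · · # · · ·
    · · # · · ·
    · · # · · ·
    · · · · · ·
    · · · · · ·
    · · · · · ·
    · · · · · ·
    · · · · · ·
T3:
  2·area = 10  (B↔C swapped to make it positive)
  edge (8, 20)→(0, 18): d=(-8,-2) inclusive
  edge (0, 18)→(9, 19): d=(9,1) inclusive
  edge (9, 19)→(8, 20): d=(-1,1) inclusive
    (5,8)@(11, 17): e=[30,-20,0] → ·  [on edge]
    (2,9)@(5, 19): e=[2,4,4] → #
    (3,9)@(7, 19): e=[6,2,2] → #
    (4,9)@(9, 19): e=[10,0,0] → #  [on edge]
    (5,9)@(11, 19): e=[14,-2,-2] → ·
    (2,10)@(5, 21): e=[-14,22,2] → ·
    (3,10)@(7, 21): e=[-10,20,0] → ·  [on edge]
    (4,10)@(9, 21): e=[-6,18,-2] → ·
  covered (3 px):
    · · · · · ·
    · · · · · ·
    · · · · · ·
    · · · · · ·
    · · · · · ·
    · · · · · ·
    · · · · · ·
    · · · · · ·
    · · · · · ·
    · · # # # ·
    · · · · · ·
T4:
  2·area = 60  (B↔C swapped to make it positive)
  edge (6, 16)→(12, 6): d=(6,-10) inclusive
  edge (12, 6)→(12, 16): d=(0,10) inclusive
  edge (12, 16)→(6, 16): d=(-6,0) inclusive
    (5,4)@(11, 9): e=[8,10,42] → #
    (4,5)@(9, 11): e=[0,30,30] → #  [on edge]
    (4,6)@(9, 13): e=[12,30,18] → #
    (3,7)@(7, 15): e=[4,50,6] → #
    (3,8)@(7, 17): e=[16,50,-6] → ·
    (4,8)@(9, 17): e=[36,30,-6] → ·
    (5,8)@(11, 17): e=[56,10,-6] → ·
    (1,10)@(3, 21): e=[0,90,-30] → ·  [on edge]
  covered (8 px):
    · · · · · ·
    · · · · · ·
    · · · · · ·
    · · · · · ·
    · · · · · #
    · · · · # #
    · · · · # #
    · · · # # #
    · · · · · ·
    · · · · · ·
    · · · · · ·

Result: [29,29,0]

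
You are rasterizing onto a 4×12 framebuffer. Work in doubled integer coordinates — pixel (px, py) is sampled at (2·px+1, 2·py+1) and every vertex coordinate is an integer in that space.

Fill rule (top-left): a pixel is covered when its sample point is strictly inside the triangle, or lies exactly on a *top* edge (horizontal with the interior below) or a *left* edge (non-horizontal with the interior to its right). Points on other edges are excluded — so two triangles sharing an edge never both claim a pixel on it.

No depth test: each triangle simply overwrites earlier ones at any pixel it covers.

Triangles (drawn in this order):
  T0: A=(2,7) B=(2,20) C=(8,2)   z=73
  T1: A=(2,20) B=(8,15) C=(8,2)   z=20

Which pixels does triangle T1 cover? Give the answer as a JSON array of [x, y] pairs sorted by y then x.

T0:
  2·area = 78  (B↔C swapped to make it positive)
  edge (2, 7)→(8, 2): d=(6,-5) top-left  bias=+0
  edge (8, 2)→(2, 20): d=(-6,18) right/bottom  bias=-1
  edge (2, 20)→(2, 7): d=(0,-13) top-left  bias=+0
    (3,1)@(7, 3): e=[1,12,65] → #
    (2,2)@(5, 5): e=[3,36,39] → #
    (3,2)@(7, 5): e=[13,0,65] → ·  [on edge]
    (1,3)@(3, 7): e=[5,60,13] → #
    (3,3)@(7, 7): e=[25,-12,65] → ·
    (1,4)@(3, 9): e=[17,48,13] → #
    (3,4)@(7, 9): e=[37,-24,65] → ·
    (1,5)@(3, 11): e=[29,36,13] → #
    (2,5)@(5, 11): e=[39,0,39] → ·  [on edge]
    (1,6)@(3, 13): e=[41,24,13] → #
    (2,6)@(5, 13): e=[51,-12,39] → ·
    (1,7)@(3, 15): e=[53,12,13] → #
    (1,8)@(3, 17): e=[65,0,13] → ·  [on edge]
    (0,11)@(1, 23): e=[91,0,-13] → ·  [on edge]
  covered (9 px):
    · · · ·
    · · · #
    · · # ·
    · # # ·
    · # # ·
    · # · ·
    · # · ·
    · # · ·
    · · · ·
    · · · ·
    · · · ·
    · · · ·
T1:
  2·area = 78  (B↔C swapped to make it positive)
  edge (2, 20)→(8, 2): d=(6,-18) top-left  bias=+0
  edge (8, 2)→(8, 15): d=(0,13) right/bottom  bias=-1
  edge (8, 15)→(2, 20): d=(-6,5) right/bottom  bias=-1
    (3,2)@(7, 5): e=[0,13,65] → #  [on edge]
    (3,3)@(7, 7): e=[12,13,53] → #
    (3,4)@(7, 9): e=[24,13,41] → #
    (2,5)@(5, 11): e=[0,39,39] → #  [on edge]
    (2,6)@(5, 13): e=[12,39,27] → #
    (2,7)@(5, 15): e=[24,39,15] → #
    (1,8)@(3, 17): e=[0,65,13] → #  [on edge]
    (3,8)@(7, 17): e=[72,13,-7] → ·
    (1,9)@(3, 19): e=[12,65,1] → #
    (2,9)@(5, 19): e=[48,39,-9] → ·
    (1,10)@(3, 21): e=[24,65,-11] → ·
    (0,11)@(1, 23): e=[0,91,-13] → ·  [on edge]
  covered (12 px):
    · · · ·
    · · · ·
    · · · #
    · · · #
    · · · #
    · · # #
    · · # #
    · · # #
    · # # ·
    · # · ·
    · · · ·
    · · · ·

Result: [[3,2],[3,3],[3,4],[2,5],[3,5],[2,6],[3,6],[2,7],[3,7],[1,8],[2,8],[1,9]]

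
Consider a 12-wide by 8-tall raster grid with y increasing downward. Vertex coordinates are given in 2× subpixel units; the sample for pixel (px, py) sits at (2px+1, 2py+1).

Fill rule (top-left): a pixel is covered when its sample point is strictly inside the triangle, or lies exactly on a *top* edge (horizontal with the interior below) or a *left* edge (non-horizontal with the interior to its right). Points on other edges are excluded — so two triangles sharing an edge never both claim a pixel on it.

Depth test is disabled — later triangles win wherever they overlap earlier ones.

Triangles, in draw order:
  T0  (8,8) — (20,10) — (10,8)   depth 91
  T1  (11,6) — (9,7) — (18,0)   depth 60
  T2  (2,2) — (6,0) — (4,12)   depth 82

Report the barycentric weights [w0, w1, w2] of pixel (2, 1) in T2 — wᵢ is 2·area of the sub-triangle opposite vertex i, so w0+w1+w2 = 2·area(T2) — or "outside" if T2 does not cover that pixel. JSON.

T0:
  2·area = 4  (B↔C swapped to make it positive)
  edge (8, 8)→(10, 8): d=(2,0) top-left  bias=+0
  edge (10, 8)→(20, 10): d=(10,2) right/bottom  bias=-1
  edge (20, 10)→(8, 8): d=(-12,-2) top-left  bias=+0
    (2,3)@(5, 7): e=[-2,0,6] → ·  [on edge]
    (7,4)@(15, 9): e=[2,0,2] → ·  [on edge]
  covered (0 px):
    · · · · · · · · · · · ·
    · · · · · · · · · · · ·
    · · · · · · · · · · · ·
    · · · · · · · · · · · ·
    · · · · · · · · · · · ·
    · · · · · · · · · · · ·
    · · · · · · · · · · · ·
    · · · · · · · · · · · ·
T1:
  2·area = 5
  edge (11, 6)→(9, 7): d=(-2,1) right/bottom  bias=-1
  edge (9, 7)→(18, 0): d=(9,-7) top-left  bias=+0
  edge (18, 0)→(11, 6): d=(-7,6) right/bottom  bias=-1
    (10,0)@(21, 1): e=[0,30,-25] → ·  [on edge]
    (8,1)@(17, 3): e=[0,20,-15] → ·  [on edge]
    (6,2)@(13, 5): e=[0,10,-5] → ·  [on edge]
    (4,3)@(9, 7): e=[0,0,5] → ·  [on edge]
    (2,4)@(5, 9): e=[0,-10,15] → ·  [on edge]
    (0,5)@(1, 11): e=[0,-20,25] → ·  [on edge]
  covered (0 px):
    · · · · · · · · · · · ·
    · · · · · · · · · · · ·
    · · · · · · · · · · · ·
    · · · · · · · · · · · ·
    · · · · · · · · · · · ·
    · · · · · · · · · · · ·
    · · · · · · · · · · · ·
    · · · · · · · · · · · ·
T2:
  2·area = 44
  edge (2, 2)→(6, 0): d=(4,-2) top-left  bias=+0
  edge (6, 0)→(4, 12): d=(-2,12) right/bottom  bias=-1
  edge (4, 12)→(2, 2): d=(-2,-10) top-left  bias=+0
    (2,0)@(5, 1): e=[2,10,32] → █
    (3,0)@(7, 1): e=[6,-14,52] → ·
    (1,1)@(3, 3): e=[6,30,8] → █
    (3,1)@(7, 3): e=[14,-18,48] → ·
    (1,2)@(3, 5): e=[14,26,4] → █
    (3,2)@(7, 5): e=[22,-22,44] → ·
    (1,3)@(3, 7): e=[22,22,0] → █  [on edge]
    (2,3)@(5, 7): e=[26,-2,20] → ·
    (1,4)@(3, 9): e=[30,18,-4] → ·
  covered (6 px):
    · · █ · · · · · · · · ·
    · █ █ · · · · · · · · ·
    · █ █ · · · · · · · · ·
    · █ · · · · · · · · · ·
    · · · · · · · · · · · ·
    · · · · · · · · · · · ·
    · · · · · · · · · · · ·
    · · · · · · · · · · · ·

Final: [6,28,10]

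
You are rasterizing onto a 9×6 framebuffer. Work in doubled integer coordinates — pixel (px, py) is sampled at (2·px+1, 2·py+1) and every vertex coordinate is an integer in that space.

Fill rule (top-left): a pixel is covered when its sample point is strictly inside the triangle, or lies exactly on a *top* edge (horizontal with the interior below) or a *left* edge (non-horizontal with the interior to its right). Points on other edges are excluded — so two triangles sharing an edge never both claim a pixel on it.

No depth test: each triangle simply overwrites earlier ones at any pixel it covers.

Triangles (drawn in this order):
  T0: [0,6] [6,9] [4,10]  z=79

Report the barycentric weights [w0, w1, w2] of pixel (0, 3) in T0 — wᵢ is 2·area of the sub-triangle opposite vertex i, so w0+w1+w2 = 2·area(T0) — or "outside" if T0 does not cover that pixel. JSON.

T0:
  2·area = 12
  edge (0, 6)→(6, 9): d=(6,3) right/bottom  bias=-1
  edge (6, 9)→(4, 10): d=(-2,1) right/bottom  bias=-1
  edge (4, 10)→(0, 6): d=(-4,-4) top-left  bias=+0
    (0,3)@(1, 7): e=[3,9,0] → X  [on edge]
    (1,3)@(3, 7): e=[-3,7,8] → .
    (0,4)@(1, 9): e=[15,5,-8] → .
    (1,4)@(3, 9): e=[9,3,0] → X  [on edge]
    (2,4)@(5, 9): e=[3,1,8] → X
    (3,4)@(7, 9): e=[-3,-1,16] → .
    (1,5)@(3, 11): e=[21,-1,-8] → .
    (2,5)@(5, 11): e=[15,-3,0] → .  [on edge]
  covered (3 px):
    . . . . . . . . .
    . . . . . . . . .
    . . . . . . . . .
    X . . . . . . . .
    . X X . . . . . .
    . . . . . . . . .

Final: [9,0,3]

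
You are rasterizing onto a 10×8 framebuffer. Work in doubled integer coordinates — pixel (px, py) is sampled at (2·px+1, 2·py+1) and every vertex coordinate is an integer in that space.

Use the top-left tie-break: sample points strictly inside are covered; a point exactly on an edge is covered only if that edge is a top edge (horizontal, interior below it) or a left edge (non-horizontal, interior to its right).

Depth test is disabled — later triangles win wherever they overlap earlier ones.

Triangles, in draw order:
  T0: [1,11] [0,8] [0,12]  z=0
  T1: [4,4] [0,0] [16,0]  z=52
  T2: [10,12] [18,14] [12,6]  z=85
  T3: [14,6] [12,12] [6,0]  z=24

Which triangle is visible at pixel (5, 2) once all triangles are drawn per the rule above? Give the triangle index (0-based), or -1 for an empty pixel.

T0:
  2·area = 4  (B↔C swapped to make it positive)
  edge (1, 11)→(0, 12): d=(-1,1) right/bottom  bias=-1
  edge (0, 12)→(0, 8): d=(0,-4) top-left  bias=+0
  edge (0, 8)→(1, 11): d=(1,3) right/bottom  bias=-1
    (5,0)@(11, 1): e=[0,44,-40] → ·  [on edge]
    (4,1)@(9, 3): e=[0,36,-32] → ·  [on edge]
    (3,2)@(7, 5): e=[0,28,-24] → ·  [on edge]
    (2,3)@(5, 7): e=[0,20,-16] → ·  [on edge]
    (1,4)@(3, 9): e=[0,12,-8] → ·  [on edge]
    (0,5)@(1, 11): e=[0,4,0] → ·  [on edge]
  covered (0 px):
    · · · · · · · · · ·
    · · · · · · · · · ·
    · · · · · · · · · ·
    · · · · · · · · · ·
    · · · · · · · · · ·
    · · · · · · · · · ·
    · · · · · · · · · ·
    · · · · · · · · · ·
T1:
  2·area = 64
  edge (4, 4)→(0, 0): d=(-4,-4) top-left  bias=+0
  edge (0, 0)→(16, 0): d=(16,0) top-left  bias=+0
  edge (16, 0)→(4, 4): d=(-12,4) right/bottom  bias=-1
    (0,0)@(1, 1): e=[0,16,48] → █  [on edge]
    (1,0)@(3, 1): e=[8,16,40] → █
    (2,0)@(5, 1): e=[16,16,32] → █
    (3,0)@(7, 1): e=[24,16,24] → █
    (4,0)@(9, 1): e=[32,16,16] → █
    (5,0)@(11, 1): e=[40,16,8] → █
    (6,0)@(13, 1): e=[48,16,0] → ·  [on edge]
    (0,1)@(1, 3): e=[-8,48,24] → ·
    (1,1)@(3, 3): e=[0,48,16] → █  [on edge]
    (3,1)@(7, 3): e=[16,48,0] → ·  [on edge]
    (4,1)@(9, 3): e=[24,48,-8] → ·
    (5,1)@(11, 3): e=[32,48,-16] → ·
    (0,2)@(1, 5): e=[-16,80,0] → ·  [on edge]
    (2,2)@(5, 5): e=[0,80,-16] → ·  [on edge]
    (3,3)@(7, 7): e=[0,112,-48] → ·  [on edge]
    (4,4)@(9, 9): e=[0,144,-80] → ·  [on edge]
    (5,5)@(11, 11): e=[0,176,-112] → ·  [on edge]
    (6,6)@(13, 13): e=[0,208,-144] → ·  [on edge]
    (7,7)@(15, 15): e=[0,240,-176] → ·  [on edge]
  covered (8 px):
    █ █ █ █ █ █ · · · ·
    · █ █ · · · · · · ·
    · · · · · · · · · ·
    · · · · · · · · · ·
    · · · · · · · · · ·
    · · · · · · · · · ·
    · · · · · · · · · ·
    · · · · · · · · · ·
T2:
  2·area = 52  (B↔C swapped to make it positive)
  edge (10, 12)→(12, 6): d=(2,-6) top-left  bias=+0
  edge (12, 6)→(18, 14): d=(6,8) right/bottom  bias=-1
  edge (18, 14)→(10, 12): d=(-8,-2) top-left  bias=+0
    (6,1)@(13, 3): e=[0,-26,78] → ·  [on edge]
    (5,4)@(11, 9): e=[0,26,26] → █  [on edge]
    (6,4)@(13, 9): e=[12,10,30] → █
    (7,4)@(15, 9): e=[24,-6,34] → ·
    (5,5)@(11, 11): e=[4,38,10] → █
    (7,5)@(15, 11): e=[28,6,18] → █
    (8,5)@(17, 11): e=[40,-10,22] → ·
    (5,6)@(11, 13): e=[8,50,-6] → ·
    (6,6)@(13, 13): e=[20,34,-2] → ·
    (7,6)@(15, 13): e=[32,18,2] → █
    (8,6)@(17, 13): e=[44,2,6] → █
    (9,6)@(19, 13): e=[56,-14,10] → ·
    (4,7)@(9, 15): e=[0,78,-26] → ·  [on edge]
  covered (7 px):
    · · · · · · · · · ·
    · · · · · · · · · ·
    · · · · · · · · · ·
    · · · · · · · · · ·
    · · · · · █ █ · · ·
    · · · · · █ █ █ · ·
    · · · · · · · █ █ ·
    · · · · · · · · · ·
T3:
  2·area = 60
  edge (14, 6)→(12, 12): d=(-2,6) right/bottom  bias=-1
  edge (12, 12)→(6, 0): d=(-6,-12) top-left  bias=+0
  edge (6, 0)→(14, 6): d=(8,6) right/bottom  bias=-1
    (3,0)@(7, 1): e=[52,6,2] → █
    (4,0)@(9, 1): e=[40,30,-10] → ·
    (3,1)@(7, 3): e=[48,-6,18] → ·
    (4,1)@(9, 3): e=[36,18,6] → █
    (5,1)@(11, 3): e=[24,42,-6] → ·
    (7,1)@(15, 3): e=[0,90,-30] → ·  [on edge]
    (4,2)@(9, 5): e=[32,6,22] → █
    (5,2)@(11, 5): e=[20,30,10] → █
    (6,2)@(13, 5): e=[8,54,-2] → ·
    (4,3)@(9, 7): e=[28,-6,38] → ·
    (5,3)@(11, 7): e=[16,18,26] → █
    (6,3)@(13, 7): e=[4,42,14] → █
    (6,4)@(13, 9): e=[0,30,30] → ·  [on edge]
    (5,7)@(11, 15): e=[0,-30,90] → ·  [on edge]
  covered (7 px):
    · · · █ · · · · · ·
    · · · · █ · · · · ·
    · · · · █ █ · · · ·
    · · · · · █ █ · · ·
    · · · · · █ · · · ·
    · · · · · · · · · ·
    · · · · · · · · · ·
    · · · · · · · · · ·

Z-buffer (winner per pixel, '.' = empty):
  1 1 1 3 1 1 . . . .
  . 1 1 . 3 . . . . .
  . . . . 3 3 . . . .
  . . . . . 3 3 . . .
  . . . . . 3 2 . . .
  . . . . . 2 2 2 . .
  . . . . . . . 2 2 .
  . . . . . . . . . .

Result: 3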